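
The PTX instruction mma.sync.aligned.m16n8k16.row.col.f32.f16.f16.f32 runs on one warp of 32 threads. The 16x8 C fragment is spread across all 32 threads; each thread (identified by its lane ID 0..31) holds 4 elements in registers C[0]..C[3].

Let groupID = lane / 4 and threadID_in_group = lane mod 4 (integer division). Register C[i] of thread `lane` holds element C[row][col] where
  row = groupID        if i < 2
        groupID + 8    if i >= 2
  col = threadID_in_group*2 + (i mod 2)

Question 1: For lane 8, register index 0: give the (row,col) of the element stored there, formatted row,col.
lane 8->8/4=2, 8 mod 4=0
i=0  r:2+0->2  c:2·0+0->0

2,0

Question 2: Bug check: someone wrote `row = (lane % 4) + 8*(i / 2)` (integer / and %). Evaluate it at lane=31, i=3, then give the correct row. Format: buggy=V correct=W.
`(lane % 4) + 8*(i / 2)`[31,3]→11
31: G=7,T=3
[3] (7+8,3*2+1) = (15,7)
row: 11 vs 15

buggy=11 correct=15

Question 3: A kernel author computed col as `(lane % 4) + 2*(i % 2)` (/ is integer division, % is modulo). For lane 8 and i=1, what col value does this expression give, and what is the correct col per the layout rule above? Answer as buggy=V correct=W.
buggy=2 correct=1

`(lane % 4) + 2*(i % 2)`[8,1]→2
8: G=2,T=0
[1] (2+0,0*2+1) = (2,1)
col: 2 vs 1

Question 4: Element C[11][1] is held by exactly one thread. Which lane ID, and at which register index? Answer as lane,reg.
r=11⇒gr=3,Rb=1  c=1⇒th=0,odd=1
L=3*4+0=12  i=1*2+1=3

12,3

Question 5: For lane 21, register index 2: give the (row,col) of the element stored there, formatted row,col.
lane 21: g=5 (21/4), t=1 (21%4)
i=2: r=5+8=13, c=1*2+0=2

13,2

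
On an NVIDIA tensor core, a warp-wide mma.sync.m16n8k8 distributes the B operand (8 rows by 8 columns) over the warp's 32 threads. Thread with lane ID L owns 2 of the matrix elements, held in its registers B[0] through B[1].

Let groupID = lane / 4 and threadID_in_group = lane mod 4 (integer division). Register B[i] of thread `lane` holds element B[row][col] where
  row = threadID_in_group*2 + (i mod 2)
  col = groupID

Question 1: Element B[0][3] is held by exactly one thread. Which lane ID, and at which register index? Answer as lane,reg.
12,0

c=3→G=3  r=0→T=0,p=0
L=3*4+0=12  i=0=0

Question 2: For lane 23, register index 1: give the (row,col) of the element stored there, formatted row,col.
lane 23=>23/4=5, 23 mod 4=3
i=1  r:2·3+1=>7  c:5

7,5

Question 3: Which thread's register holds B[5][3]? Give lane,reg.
c=3→G=3  r=5→T=2,p=1
L=3*4+2=14  i=1=1

14,1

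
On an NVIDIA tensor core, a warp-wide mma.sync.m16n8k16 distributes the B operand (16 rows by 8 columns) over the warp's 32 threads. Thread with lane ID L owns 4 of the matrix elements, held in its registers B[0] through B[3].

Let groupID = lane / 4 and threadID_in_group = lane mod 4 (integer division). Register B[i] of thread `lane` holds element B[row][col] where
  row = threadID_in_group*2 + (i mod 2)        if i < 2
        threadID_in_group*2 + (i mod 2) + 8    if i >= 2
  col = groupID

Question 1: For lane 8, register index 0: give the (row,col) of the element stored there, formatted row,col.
0,2

L=8⇒gr=8>>2=2, th=8&3=0
[0]⇒row 0·2+0+0=0  col gr=2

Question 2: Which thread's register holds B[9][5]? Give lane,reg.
20,3

c=5->g=5  r=9->rb=1,t=0,b0=1
L=5*4+0=20  i=1*2+1=3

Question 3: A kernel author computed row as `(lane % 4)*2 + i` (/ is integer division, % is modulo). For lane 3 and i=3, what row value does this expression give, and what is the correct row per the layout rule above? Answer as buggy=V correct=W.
buggy=9 correct=15

`(lane % 4)*2 + i`[3,3]⇒9
L=3⇒gr=3>>2=0, th=3&3=3
[3]⇒row 3·2+1+8=15  col gr=0
row: 9 vs 15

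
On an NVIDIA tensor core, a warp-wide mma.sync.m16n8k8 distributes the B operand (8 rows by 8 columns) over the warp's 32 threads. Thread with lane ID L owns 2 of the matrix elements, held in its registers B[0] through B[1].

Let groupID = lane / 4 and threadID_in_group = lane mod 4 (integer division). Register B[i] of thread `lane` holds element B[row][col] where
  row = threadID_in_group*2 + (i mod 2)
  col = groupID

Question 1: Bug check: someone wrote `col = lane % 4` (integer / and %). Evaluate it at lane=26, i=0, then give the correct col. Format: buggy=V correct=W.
buggy=2 correct=6

`lane % 4`[26,0]->2
26: g=6,t=2
[0] (2*2+0,6) = (4,6)
col: 2 vs 6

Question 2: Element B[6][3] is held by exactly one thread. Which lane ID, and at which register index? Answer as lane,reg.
15,0

c=3⇒gr=3  r=6⇒th=3,odd=0
L=3*4+3=15  i=0=0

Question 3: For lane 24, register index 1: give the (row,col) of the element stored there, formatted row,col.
lane 24: gr=6 (24/4), th=0 (24%4)
i=1: r=0*2+1=1, c=gr=6

1,6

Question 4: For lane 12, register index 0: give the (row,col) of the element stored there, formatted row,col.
0,3

12: gid=3,tid=0
[0] (0*2+0,3) = (0,3)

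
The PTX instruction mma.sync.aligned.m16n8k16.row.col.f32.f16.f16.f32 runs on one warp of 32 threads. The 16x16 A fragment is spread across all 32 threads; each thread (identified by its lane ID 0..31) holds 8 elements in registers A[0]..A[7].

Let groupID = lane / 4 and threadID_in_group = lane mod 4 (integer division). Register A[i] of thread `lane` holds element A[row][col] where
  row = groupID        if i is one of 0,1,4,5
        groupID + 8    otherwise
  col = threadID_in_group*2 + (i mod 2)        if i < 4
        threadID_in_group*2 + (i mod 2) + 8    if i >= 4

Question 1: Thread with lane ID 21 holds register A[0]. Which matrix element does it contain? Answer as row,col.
lane 21->21/4=5, 21 mod 4=1
i=0  r:5+0->5  c:2·1+0+0->2

5,2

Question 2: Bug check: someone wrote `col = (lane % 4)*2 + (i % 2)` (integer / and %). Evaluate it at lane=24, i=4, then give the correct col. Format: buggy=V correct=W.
buggy=0 correct=8

`(lane % 4)*2 + (i % 2)`[24,4]=>0
lane 24: grp=6 (24/4), tig=0 (24%4)
i=4: r=6+0=6, c=0*2+0+8=8
col: 0 vs 8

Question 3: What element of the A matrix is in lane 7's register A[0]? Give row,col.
1,6

L=7⇒gr=7>>2=1, th=7&3=3
[0]⇒row 1+0=1  col 3·2+0+0=6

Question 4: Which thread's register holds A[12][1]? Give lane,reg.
r=12→G=4,rhi=1  c=1→chi=0,T=0,p=1
L=4*4+0=16  i=0*4+1*2+1=3

16,3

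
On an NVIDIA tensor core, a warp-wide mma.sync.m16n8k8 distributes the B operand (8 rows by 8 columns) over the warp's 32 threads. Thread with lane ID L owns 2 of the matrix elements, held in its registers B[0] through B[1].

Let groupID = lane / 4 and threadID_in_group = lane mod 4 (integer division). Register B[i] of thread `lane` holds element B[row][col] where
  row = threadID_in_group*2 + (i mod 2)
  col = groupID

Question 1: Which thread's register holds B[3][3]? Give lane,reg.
c=3->g=3  r=3->t=1,b0=1
L=3*4+1=13  i=1=1

13,1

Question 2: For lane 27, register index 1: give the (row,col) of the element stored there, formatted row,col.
7,6

lane 27->27/4=6, 27 mod 4=3
i=1  r:2·3+1->7  c:6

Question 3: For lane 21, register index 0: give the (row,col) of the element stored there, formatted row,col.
2,5

lane 21→21/4=5, 21 mod 4=1
i=0  r:2·1+0→2  c:5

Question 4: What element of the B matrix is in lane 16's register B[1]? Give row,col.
L=16->gid=16>>2=4, tid=16&3=0
[1]->row 0·2+1=1  col gid=4

1,4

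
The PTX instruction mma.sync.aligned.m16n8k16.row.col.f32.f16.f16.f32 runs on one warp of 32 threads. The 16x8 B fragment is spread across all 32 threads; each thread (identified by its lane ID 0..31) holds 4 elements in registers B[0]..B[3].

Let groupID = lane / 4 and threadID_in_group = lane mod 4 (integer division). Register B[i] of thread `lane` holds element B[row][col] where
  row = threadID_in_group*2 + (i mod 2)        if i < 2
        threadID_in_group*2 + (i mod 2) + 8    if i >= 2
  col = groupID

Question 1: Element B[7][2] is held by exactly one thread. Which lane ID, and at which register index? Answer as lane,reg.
c:2=>grp=2  r:7=>rB=0,tig=3,lo=1
L=2*4+3=11  i=0*2+1=1

11,1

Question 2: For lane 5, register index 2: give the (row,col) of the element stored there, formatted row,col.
10,1

5: grp=1,tig=1
[2] (1*2+0+8,1) = (10,1)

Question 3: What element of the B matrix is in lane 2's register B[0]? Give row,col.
L=2=>grp=2>>2=0, tig=2&3=2
[0]=>row 2·2+0+0=4  col grp=0

4,0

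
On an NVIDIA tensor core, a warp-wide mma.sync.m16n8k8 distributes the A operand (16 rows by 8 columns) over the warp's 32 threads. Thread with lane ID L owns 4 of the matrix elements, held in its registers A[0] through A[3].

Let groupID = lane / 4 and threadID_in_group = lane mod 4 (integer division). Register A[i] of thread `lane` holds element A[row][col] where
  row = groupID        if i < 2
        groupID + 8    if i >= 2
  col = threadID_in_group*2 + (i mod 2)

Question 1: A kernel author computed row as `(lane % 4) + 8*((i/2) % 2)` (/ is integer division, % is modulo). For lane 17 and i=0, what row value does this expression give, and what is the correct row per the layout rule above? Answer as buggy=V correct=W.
`(lane % 4) + 8*((i/2) % 2)`[17,0]->1
L=17->gid=17>>2=4, tid=17&3=1
[0]->row 4+0=4  col 1·2+0=2
row: 1 vs 4

buggy=1 correct=4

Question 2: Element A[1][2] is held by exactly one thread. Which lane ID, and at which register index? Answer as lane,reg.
r=1->g=1,rb=0  c=2->t=1,b0=0
L=1*4+1=5  i=0*2+0=0

5,0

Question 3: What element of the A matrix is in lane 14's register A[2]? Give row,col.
11,4

lane 14: gid=3 (14/4), tid=2 (14%4)
i=2: r=3+8=11, c=2*2+0=4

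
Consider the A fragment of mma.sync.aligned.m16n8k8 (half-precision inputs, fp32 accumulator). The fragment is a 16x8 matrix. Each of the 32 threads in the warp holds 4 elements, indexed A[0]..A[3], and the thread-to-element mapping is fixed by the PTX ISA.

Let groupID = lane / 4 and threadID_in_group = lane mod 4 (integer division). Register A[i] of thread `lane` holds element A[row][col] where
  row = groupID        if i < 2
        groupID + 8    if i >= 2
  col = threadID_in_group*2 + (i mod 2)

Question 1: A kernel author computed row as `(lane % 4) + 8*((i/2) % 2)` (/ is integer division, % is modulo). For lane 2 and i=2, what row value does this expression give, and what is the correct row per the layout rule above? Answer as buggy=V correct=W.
buggy=10 correct=8

`(lane % 4) + 8*((i/2) % 2)`[2,2]=>10
lane 2=>2/4=0, 2 mod 4=2
i=2  r:0+8=>8  c:2·2+0=>4
row: 10 vs 8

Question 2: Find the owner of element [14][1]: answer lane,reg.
r=14->g=6,rb=1  c=1->t=0,b0=1
L=6*4+0=24  i=1*2+1=3

24,3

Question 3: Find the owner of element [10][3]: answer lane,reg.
r: 10->gid=2,r8=1  c: 3->tid=1,i&1=1
L=2*4+1=9  i=1*2+1=3

9,3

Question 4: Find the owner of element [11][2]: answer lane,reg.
r: 11->gid=3,r8=1  c: 2->tid=1,i&1=0
L=3*4+1=13  i=1*2+0=2

13,2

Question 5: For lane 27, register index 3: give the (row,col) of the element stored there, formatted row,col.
14,7

lane 27: G=6 (27/4), T=3 (27%4)
i=3: r=6+8=14, c=3*2+1=7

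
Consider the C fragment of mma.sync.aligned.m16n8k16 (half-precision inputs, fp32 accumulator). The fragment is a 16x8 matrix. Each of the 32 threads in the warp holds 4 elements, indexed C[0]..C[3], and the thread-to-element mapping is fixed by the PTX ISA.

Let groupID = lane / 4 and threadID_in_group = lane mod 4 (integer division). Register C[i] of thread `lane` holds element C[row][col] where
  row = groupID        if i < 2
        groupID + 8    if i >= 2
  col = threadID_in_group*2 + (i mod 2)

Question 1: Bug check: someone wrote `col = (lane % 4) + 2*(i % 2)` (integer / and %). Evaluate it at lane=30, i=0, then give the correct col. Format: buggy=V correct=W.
buggy=2 correct=4

`(lane % 4) + 2*(i % 2)`[30,0]=>2
L=30=>grp=30>>2=7, tig=30&3=2
[0]=>row 7+0=7  col 2·2+0=4
col: 2 vs 4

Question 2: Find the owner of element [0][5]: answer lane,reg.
2,1

r=0->g=0,rb=0  c=5->t=2,b0=1
L=0*4+2=2  i=0*2+1=1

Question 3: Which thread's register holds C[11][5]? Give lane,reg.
14,3

r=11→G=3,rhi=1  c=5→T=2,p=1
L=3*4+2=14  i=1*2+1=3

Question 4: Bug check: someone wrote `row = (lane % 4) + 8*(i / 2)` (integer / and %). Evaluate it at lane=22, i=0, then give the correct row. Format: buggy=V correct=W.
`(lane % 4) + 8*(i / 2)`[22,0]⇒2
lane 22: gr=5 (22/4), th=2 (22%4)
i=0: r=5+0=5, c=2*2+0=4
row: 2 vs 5

buggy=2 correct=5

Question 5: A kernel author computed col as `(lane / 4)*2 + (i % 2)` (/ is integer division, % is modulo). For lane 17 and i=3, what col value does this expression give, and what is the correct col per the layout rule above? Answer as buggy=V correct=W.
`(lane / 4)*2 + (i % 2)`[17,3]->9
lane 17: g=4 (17/4), t=1 (17%4)
i=3: r=4+8=12, c=1*2+1=3
col: 9 vs 3

buggy=9 correct=3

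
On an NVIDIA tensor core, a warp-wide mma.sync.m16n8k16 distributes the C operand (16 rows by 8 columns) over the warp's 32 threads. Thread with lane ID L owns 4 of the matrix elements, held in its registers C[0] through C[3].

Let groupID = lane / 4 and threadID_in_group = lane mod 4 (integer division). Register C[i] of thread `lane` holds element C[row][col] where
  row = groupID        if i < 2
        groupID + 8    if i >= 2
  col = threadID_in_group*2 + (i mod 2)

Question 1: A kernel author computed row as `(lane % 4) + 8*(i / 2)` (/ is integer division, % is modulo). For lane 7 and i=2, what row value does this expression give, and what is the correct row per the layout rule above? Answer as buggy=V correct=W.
`(lane % 4) + 8*(i / 2)`[7,2]->11
7: gid=1,tid=3
[2] (1+8,3*2+0) = (9,6)
row: 11 vs 9

buggy=11 correct=9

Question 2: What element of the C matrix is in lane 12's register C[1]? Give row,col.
3,1

L=12=>grp=12>>2=3, tig=12&3=0
[1]=>row 3+0=3  col 0·2+1=1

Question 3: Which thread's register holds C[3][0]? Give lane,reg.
12,0

r=3->g=3,rb=0  c=0->t=0,b0=0
L=3*4+0=12  i=0*2+0=0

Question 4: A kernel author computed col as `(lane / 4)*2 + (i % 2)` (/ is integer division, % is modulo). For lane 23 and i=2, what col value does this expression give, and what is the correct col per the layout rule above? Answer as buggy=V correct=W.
buggy=10 correct=6

`(lane / 4)*2 + (i % 2)`[23,2]=>10
L=23=>grp=23>>2=5, tig=23&3=3
[2]=>row 5+8=13  col 3·2+0=6
col: 10 vs 6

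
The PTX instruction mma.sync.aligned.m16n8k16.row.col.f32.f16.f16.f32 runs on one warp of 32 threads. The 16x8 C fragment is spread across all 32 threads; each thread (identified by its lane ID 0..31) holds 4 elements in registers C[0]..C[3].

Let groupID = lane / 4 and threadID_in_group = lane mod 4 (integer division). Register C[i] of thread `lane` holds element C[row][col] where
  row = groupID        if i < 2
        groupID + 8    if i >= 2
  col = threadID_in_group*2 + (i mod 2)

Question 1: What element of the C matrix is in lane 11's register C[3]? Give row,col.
L=11→G=11>>2=2, T=11&3=3
[3]→row 2+8=10  col 3·2+1=7

10,7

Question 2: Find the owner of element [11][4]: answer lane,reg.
14,2

r=11⇒gr=3,Rb=1  c=4⇒th=2,odd=0
L=3*4+2=14  i=1*2+0=2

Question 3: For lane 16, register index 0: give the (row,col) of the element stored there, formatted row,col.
lane 16->16/4=4, 16 mod 4=0
i=0  r:4+0->4  c:2·0+0->0

4,0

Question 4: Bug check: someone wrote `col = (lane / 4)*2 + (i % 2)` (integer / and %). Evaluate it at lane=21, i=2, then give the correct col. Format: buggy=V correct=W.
`(lane / 4)*2 + (i % 2)`[21,2]⇒10
L=21⇒gr=21>>2=5, th=21&3=1
[2]⇒row 5+8=13  col 1·2+0=2
col: 10 vs 2

buggy=10 correct=2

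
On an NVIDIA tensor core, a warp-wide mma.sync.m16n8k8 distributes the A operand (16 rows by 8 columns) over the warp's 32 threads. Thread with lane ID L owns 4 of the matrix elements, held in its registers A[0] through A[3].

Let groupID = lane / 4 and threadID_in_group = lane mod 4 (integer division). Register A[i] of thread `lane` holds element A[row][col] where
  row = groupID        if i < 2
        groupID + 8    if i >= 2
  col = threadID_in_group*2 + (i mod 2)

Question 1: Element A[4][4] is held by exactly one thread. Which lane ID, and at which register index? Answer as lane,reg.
18,0

r=4→G=4,rhi=0  c=4→T=2,p=0
L=4*4+2=18  i=0*2+0=0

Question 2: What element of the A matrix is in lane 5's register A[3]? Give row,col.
lane 5=>5/4=1, 5 mod 4=1
i=3  r:1+8=>9  c:2·1+1=>3

9,3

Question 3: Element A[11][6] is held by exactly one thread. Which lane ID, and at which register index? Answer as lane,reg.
15,2

r=11⇒gr=3,Rb=1  c=6⇒th=3,odd=0
L=3*4+3=15  i=1*2+0=2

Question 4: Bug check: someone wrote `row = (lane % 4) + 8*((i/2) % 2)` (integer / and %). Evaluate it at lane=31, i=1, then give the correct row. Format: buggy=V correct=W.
`(lane % 4) + 8*((i/2) % 2)`[31,1]→3
L=31→G=31>>2=7, T=31&3=3
[1]→row 7+0=7  col 3·2+1=7
row: 3 vs 7

buggy=3 correct=7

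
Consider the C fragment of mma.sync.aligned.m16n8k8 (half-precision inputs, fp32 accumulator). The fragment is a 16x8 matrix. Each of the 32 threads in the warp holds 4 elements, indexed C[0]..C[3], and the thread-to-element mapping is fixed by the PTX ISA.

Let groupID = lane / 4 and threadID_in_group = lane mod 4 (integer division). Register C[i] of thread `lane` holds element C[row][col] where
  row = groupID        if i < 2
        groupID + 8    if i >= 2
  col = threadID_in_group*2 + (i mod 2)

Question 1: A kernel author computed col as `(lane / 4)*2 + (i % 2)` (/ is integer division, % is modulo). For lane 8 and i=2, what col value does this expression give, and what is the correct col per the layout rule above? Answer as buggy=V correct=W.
`(lane / 4)*2 + (i % 2)`[8,2]->4
lane 8: g=2 (8/4), t=0 (8%4)
i=2: r=2+8=10, c=0*2+0=0
col: 4 vs 0

buggy=4 correct=0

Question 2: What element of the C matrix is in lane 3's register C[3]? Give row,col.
3: grp=0,tig=3
[3] (0+8,3*2+1) = (8,7)

8,7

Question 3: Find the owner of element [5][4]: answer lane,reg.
r=5->g=5,rb=0  c=4->t=2,b0=0
L=5*4+2=22  i=0*2+0=0

22,0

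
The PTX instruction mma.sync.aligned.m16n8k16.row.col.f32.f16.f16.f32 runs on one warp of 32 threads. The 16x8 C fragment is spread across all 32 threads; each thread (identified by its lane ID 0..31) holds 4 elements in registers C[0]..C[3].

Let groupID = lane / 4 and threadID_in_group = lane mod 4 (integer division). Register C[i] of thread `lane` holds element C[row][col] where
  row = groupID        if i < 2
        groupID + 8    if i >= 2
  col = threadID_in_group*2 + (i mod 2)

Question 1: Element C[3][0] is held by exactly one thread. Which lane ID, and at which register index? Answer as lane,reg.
12,0

r=3->g=3,rb=0  c=0->t=0,b0=0
L=3*4+0=12  i=0*2+0=0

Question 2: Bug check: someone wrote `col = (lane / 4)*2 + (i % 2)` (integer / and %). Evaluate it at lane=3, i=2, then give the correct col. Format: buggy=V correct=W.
buggy=0 correct=6

`(lane / 4)*2 + (i % 2)`[3,2]->0
3: gid=0,tid=3
[2] (0+8,3*2+0) = (8,6)
col: 0 vs 6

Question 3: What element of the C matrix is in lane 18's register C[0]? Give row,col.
lane 18: g=4 (18/4), t=2 (18%4)
i=0: r=4+0=4, c=2*2+0=4

4,4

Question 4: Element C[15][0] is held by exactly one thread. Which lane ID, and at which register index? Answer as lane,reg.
28,2

r:15=>grp=7,rB=1  c:0=>tig=0,lo=0
L=7*4+0=28  i=1*2+0=2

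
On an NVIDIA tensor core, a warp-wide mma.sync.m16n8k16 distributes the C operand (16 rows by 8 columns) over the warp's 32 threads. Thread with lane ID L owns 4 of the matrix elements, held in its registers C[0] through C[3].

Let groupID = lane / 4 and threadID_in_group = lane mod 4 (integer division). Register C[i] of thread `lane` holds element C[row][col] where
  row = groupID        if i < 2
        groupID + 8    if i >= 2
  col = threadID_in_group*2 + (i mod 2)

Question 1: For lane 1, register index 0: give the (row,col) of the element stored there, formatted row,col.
lane 1: g=0 (1/4), t=1 (1%4)
i=0: r=0+0=0, c=1*2+0=2

0,2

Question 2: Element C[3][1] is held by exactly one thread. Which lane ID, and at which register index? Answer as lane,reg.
12,1

r:3=>grp=3,rB=0  c:1=>tig=0,lo=1
L=3*4+0=12  i=0*2+1=1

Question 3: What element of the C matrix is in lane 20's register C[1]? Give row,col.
5,1

lane 20: gr=5 (20/4), th=0 (20%4)
i=1: r=5+0=5, c=0*2+1=1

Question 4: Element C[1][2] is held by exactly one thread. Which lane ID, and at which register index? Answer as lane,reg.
5,0

r:1=>grp=1,rB=0  c:2=>tig=1,lo=0
L=1*4+1=5  i=0*2+0=0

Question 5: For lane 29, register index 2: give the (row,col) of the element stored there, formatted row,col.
15,2

L=29=>grp=29>>2=7, tig=29&3=1
[2]=>row 7+8=15  col 1·2+0=2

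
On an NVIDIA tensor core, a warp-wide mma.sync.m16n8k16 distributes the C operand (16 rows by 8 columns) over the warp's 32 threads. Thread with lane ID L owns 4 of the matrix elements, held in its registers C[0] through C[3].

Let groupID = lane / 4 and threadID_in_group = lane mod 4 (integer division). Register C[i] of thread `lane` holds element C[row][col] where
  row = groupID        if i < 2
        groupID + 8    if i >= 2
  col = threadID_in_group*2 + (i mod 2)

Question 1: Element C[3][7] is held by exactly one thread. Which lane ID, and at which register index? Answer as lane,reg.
r=3→G=3,rhi=0  c=7→T=3,p=1
L=3*4+3=15  i=0*2+1=1

15,1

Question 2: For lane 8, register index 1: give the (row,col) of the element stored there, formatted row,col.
2,1

8: g=2,t=0
[1] (2+0,0*2+1) = (2,1)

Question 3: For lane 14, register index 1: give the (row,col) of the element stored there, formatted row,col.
3,5

lane 14→14/4=3, 14 mod 4=2
i=1  r:3+0→3  c:2·2+1→5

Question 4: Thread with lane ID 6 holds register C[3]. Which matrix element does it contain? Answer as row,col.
lane 6→6/4=1, 6 mod 4=2
i=3  r:1+8→9  c:2·2+1→5

9,5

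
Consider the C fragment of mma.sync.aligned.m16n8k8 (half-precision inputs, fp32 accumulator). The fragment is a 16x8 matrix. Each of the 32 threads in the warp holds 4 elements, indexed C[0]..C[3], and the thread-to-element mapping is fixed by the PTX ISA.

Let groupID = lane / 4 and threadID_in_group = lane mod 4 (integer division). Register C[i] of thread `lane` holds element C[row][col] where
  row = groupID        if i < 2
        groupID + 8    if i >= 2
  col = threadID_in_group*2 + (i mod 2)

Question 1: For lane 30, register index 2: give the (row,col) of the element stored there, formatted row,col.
15,4

lane 30: G=7 (30/4), T=2 (30%4)
i=2: r=7+8=15, c=2*2+0=4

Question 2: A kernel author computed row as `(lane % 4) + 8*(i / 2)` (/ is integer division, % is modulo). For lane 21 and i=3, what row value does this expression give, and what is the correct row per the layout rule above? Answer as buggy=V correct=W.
`(lane % 4) + 8*(i / 2)`[21,3]⇒9
L=21⇒gr=21>>2=5, th=21&3=1
[3]⇒row 5+8=13  col 1·2+1=3
row: 9 vs 13

buggy=9 correct=13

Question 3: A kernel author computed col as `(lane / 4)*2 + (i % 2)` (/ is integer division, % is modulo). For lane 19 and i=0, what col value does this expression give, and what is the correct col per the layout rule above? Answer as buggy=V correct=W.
buggy=8 correct=6

`(lane / 4)*2 + (i % 2)`[19,0]->8
lane 19->19/4=4, 19 mod 4=3
i=0  r:4+0->4  c:2·3+0->6
col: 8 vs 6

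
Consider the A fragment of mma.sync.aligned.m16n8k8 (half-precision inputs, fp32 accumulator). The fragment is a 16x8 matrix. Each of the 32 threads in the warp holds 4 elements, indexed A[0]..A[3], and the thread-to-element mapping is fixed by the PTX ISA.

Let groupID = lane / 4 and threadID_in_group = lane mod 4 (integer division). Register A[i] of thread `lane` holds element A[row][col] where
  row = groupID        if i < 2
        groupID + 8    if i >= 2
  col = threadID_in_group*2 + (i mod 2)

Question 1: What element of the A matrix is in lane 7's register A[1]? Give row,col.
7: grp=1,tig=3
[1] (1+0,3*2+1) = (1,7)

1,7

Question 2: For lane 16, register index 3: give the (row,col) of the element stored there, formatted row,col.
12,1

L=16->g=16>>2=4, t=16&3=0
[3]->row 4+8=12  col 0·2+1=1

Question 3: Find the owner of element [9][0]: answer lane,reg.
4,2

r=9->g=1,rb=1  c=0->t=0,b0=0
L=1*4+0=4  i=1*2+0=2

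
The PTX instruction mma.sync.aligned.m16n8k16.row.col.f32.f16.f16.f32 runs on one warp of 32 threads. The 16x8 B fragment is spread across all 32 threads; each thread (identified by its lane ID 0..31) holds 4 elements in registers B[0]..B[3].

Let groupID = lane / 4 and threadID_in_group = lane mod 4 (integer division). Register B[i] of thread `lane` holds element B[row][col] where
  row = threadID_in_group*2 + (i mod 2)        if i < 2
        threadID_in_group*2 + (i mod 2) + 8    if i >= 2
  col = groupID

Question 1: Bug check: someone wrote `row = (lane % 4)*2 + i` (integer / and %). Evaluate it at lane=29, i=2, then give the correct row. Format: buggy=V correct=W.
`(lane % 4)*2 + i`[29,2]->4
lane 29: gid=7 (29/4), tid=1 (29%4)
i=2: r=1*2+0+8=10, c=gid=7
row: 4 vs 10

buggy=4 correct=10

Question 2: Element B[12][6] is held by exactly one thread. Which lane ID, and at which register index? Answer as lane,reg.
26,2

c=6⇒gr=6  r=12⇒Rb=1,th=2,odd=0
L=6*4+2=26  i=1*2+0=2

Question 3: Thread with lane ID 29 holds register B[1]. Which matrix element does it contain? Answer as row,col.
L=29⇒gr=29>>2=7, th=29&3=1
[1]⇒row 1·2+1+0=3  col gr=7

3,7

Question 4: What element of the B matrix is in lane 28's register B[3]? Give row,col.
9,7

lane 28→28/4=7, 28 mod 4=0
i=3  r:2·0+1+8→9  c:7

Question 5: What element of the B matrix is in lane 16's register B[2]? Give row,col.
8,4

L=16=>grp=16>>2=4, tig=16&3=0
[2]=>row 0·2+0+8=8  col grp=4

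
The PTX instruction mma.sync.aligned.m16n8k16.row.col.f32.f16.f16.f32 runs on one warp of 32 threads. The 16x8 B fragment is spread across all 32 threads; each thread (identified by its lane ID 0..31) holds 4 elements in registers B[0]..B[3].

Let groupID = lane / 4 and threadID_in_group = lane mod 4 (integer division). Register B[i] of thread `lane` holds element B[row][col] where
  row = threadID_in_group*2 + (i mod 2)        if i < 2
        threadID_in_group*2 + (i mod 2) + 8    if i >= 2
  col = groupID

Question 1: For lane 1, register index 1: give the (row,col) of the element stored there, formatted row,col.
lane 1: grp=0 (1/4), tig=1 (1%4)
i=1: r=1*2+1+0=3, c=grp=0

3,0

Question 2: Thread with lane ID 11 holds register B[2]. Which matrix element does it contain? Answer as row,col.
14,2

lane 11⇒11/4=2, 11 mod 4=3
i=2  r:2·3+0+8⇒14  c:2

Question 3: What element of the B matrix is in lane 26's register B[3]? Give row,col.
13,6

26: gr=6,th=2
[3] (2*2+1+8,6) = (13,6)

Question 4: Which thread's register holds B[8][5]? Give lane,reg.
20,2

c=5->g=5  r=8->rb=1,t=0,b0=0
L=5*4+0=20  i=1*2+0=2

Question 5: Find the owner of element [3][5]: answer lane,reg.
21,1

c:5=>grp=5  r:3=>rB=0,tig=1,lo=1
L=5*4+1=21  i=0*2+1=1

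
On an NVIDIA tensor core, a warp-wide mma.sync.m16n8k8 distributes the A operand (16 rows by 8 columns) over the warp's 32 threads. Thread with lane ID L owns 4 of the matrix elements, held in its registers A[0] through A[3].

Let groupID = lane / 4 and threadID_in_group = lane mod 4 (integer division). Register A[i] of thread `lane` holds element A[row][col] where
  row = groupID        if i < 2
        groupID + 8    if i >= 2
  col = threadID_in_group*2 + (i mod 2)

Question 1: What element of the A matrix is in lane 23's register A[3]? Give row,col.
13,7

L=23->g=23>>2=5, t=23&3=3
[3]->row 5+8=13  col 3·2+1=7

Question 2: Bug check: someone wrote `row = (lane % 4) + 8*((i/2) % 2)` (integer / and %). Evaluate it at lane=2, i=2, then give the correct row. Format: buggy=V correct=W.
`(lane % 4) + 8*((i/2) % 2)`[2,2]->10
lane 2: g=0 (2/4), t=2 (2%4)
i=2: r=0+8=8, c=2*2+0=4
row: 10 vs 8

buggy=10 correct=8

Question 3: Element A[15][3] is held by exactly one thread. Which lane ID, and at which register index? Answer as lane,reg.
r=15->g=7,rb=1  c=3->t=1,b0=1
L=7*4+1=29  i=1*2+1=3

29,3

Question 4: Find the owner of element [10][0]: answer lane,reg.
8,2

r: 10->gid=2,r8=1  c: 0->tid=0,i&1=0
L=2*4+0=8  i=1*2+0=2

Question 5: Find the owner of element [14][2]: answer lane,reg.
25,2

r=14->g=6,rb=1  c=2->t=1,b0=0
L=6*4+1=25  i=1*2+0=2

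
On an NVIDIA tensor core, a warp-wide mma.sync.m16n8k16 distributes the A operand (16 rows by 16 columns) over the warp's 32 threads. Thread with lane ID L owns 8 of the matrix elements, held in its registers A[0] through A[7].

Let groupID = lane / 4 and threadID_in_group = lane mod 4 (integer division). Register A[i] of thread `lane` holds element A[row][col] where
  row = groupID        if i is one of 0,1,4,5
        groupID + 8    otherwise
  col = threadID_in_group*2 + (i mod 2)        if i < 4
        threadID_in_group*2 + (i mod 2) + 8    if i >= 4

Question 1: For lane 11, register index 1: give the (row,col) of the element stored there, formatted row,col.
2,7

lane 11->11/4=2, 11 mod 4=3
i=1  r:2+0->2  c:2·3+1+0->7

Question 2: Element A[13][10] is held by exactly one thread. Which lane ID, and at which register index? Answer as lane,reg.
21,6

r=13⇒gr=5,Rb=1  c=10⇒Cb=1,th=1,odd=0
L=5*4+1=21  i=1*4+1*2+0=6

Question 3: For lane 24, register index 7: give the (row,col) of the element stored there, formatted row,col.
14,9

24: gr=6,th=0
[7] (6+8,0*2+1+8) = (14,9)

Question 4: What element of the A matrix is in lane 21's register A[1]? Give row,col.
lane 21=>21/4=5, 21 mod 4=1
i=1  r:5+0=>5  c:2·1+1+0=>3

5,3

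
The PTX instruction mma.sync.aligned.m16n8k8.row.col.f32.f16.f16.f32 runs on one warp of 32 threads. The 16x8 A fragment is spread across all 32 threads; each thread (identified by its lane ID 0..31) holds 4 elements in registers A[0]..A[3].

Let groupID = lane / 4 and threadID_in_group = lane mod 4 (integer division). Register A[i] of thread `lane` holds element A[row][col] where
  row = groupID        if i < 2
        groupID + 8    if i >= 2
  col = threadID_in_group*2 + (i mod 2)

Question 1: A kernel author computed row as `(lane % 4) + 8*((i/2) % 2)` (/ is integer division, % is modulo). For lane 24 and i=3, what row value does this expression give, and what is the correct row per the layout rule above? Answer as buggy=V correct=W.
`(lane % 4) + 8*((i/2) % 2)`[24,3]->8
L=24->gid=24>>2=6, tid=24&3=0
[3]->row 6+8=14  col 0·2+1=1
row: 8 vs 14

buggy=8 correct=14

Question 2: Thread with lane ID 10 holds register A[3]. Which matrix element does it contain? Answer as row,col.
10: gid=2,tid=2
[3] (2+8,2*2+1) = (10,5)

10,5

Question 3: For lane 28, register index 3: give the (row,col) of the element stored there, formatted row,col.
15,1

L=28→G=28>>2=7, T=28&3=0
[3]→row 7+8=15  col 0·2+1=1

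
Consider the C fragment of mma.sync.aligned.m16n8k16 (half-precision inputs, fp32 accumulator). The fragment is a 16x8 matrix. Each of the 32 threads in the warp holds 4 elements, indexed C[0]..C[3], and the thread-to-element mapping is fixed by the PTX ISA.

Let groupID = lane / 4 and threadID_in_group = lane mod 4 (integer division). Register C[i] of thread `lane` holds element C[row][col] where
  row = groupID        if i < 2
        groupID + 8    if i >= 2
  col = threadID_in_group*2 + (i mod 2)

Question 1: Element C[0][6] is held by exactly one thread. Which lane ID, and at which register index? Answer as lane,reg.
3,0

r=0⇒gr=0,Rb=0  c=6⇒th=3,odd=0
L=0*4+3=3  i=0*2+0=0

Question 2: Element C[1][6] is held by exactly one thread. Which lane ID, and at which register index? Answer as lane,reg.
r=1->g=1,rb=0  c=6->t=3,b0=0
L=1*4+3=7  i=0*2+0=0

7,0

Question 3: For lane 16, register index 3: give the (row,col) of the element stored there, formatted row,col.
lane 16⇒16/4=4, 16 mod 4=0
i=3  r:4+8⇒12  c:2·0+1⇒1

12,1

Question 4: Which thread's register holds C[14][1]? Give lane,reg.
r=14⇒gr=6,Rb=1  c=1⇒th=0,odd=1
L=6*4+0=24  i=1*2+1=3

24,3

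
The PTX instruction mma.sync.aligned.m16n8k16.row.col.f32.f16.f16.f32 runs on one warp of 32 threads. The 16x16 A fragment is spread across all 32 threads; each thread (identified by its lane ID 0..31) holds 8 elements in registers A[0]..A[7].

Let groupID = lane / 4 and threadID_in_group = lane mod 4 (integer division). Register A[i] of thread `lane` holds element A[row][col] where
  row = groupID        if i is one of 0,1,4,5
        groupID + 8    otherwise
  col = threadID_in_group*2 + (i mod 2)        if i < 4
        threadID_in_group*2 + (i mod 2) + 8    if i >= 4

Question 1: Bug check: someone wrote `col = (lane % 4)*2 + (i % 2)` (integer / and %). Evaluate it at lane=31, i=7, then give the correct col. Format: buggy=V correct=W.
`(lane % 4)*2 + (i % 2)`[31,7]=>7
lane 31=>31/4=7, 31 mod 4=3
i=7  r:7+8=>15  c:2·3+1+8=>15
col: 7 vs 15

buggy=7 correct=15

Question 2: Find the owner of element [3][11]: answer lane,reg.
13,5

r=3⇒gr=3,Rb=0  c=11⇒Cb=1,th=1,odd=1
L=3*4+1=13  i=1*4+0*2+1=5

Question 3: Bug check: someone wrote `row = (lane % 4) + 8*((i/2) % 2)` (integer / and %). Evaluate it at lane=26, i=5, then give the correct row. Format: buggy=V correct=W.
`(lane % 4) + 8*((i/2) % 2)`[26,5]->2
L=26->g=26>>2=6, t=26&3=2
[5]->row 6+0=6  col 2·2+1+8=13
row: 2 vs 6

buggy=2 correct=6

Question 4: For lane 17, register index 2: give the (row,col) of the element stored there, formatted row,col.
17: grp=4,tig=1
[2] (4+8,1*2+0+0) = (12,2)

12,2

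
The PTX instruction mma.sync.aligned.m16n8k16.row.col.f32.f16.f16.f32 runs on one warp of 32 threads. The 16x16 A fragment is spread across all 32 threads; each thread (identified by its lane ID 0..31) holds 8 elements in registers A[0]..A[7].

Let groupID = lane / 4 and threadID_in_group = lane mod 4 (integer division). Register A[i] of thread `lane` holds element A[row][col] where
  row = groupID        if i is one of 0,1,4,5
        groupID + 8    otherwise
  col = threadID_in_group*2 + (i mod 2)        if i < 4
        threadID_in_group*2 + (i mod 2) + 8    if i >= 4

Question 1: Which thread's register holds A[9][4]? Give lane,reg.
6,2

r=9⇒gr=1,Rb=1  c=4⇒Cb=0,th=2,odd=0
L=1*4+2=6  i=0*4+1*2+0=2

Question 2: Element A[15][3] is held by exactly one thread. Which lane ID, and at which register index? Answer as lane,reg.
29,3

r: 15->gid=7,r8=1  c: 3->c8=0,tid=1,i&1=1
L=7*4+1=29  i=0*4+1*2+1=3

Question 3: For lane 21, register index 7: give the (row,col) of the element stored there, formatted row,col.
13,11

21: G=5,T=1
[7] (5+8,1*2+1+8) = (13,11)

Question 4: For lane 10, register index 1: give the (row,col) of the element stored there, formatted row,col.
L=10->gid=10>>2=2, tid=10&3=2
[1]->row 2+0=2  col 2·2+1+0=5

2,5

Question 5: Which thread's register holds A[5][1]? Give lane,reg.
20,1

r=5->g=5,rb=0  c=1->cb=0,t=0,b0=1
L=5*4+0=20  i=0*4+0*2+1=1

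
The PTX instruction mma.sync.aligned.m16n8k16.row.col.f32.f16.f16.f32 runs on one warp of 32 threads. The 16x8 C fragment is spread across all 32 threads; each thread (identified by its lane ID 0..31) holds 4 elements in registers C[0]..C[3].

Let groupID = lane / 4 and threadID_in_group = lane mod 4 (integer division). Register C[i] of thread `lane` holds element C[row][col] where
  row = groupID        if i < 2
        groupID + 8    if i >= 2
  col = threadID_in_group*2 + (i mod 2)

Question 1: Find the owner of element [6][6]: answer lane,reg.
27,0

r: 6->gid=6,r8=0  c: 6->tid=3,i&1=0
L=6*4+3=27  i=0*2+0=0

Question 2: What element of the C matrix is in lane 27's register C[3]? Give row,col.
14,7

L=27->gid=27>>2=6, tid=27&3=3
[3]->row 6+8=14  col 3·2+1=7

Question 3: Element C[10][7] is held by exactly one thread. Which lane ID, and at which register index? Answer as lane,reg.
r:10=>grp=2,rB=1  c:7=>tig=3,lo=1
L=2*4+3=11  i=1*2+1=3

11,3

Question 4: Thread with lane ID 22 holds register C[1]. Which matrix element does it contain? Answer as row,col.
lane 22: grp=5 (22/4), tig=2 (22%4)
i=1: r=5+0=5, c=2*2+1=5

5,5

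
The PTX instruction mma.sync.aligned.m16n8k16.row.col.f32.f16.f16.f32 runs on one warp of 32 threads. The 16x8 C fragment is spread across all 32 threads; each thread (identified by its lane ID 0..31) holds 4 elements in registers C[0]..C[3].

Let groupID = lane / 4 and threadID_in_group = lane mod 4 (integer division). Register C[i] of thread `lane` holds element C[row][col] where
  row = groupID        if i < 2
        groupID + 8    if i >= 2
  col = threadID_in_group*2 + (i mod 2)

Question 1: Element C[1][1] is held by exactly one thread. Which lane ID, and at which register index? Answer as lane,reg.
4,1

r=1→G=1,rhi=0  c=1→T=0,p=1
L=1*4+0=4  i=0*2+1=1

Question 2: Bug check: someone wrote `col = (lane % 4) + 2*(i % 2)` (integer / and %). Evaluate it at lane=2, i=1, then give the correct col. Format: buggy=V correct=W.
`(lane % 4) + 2*(i % 2)`[2,1]=>4
2: grp=0,tig=2
[1] (0+0,2*2+1) = (0,5)
col: 4 vs 5

buggy=4 correct=5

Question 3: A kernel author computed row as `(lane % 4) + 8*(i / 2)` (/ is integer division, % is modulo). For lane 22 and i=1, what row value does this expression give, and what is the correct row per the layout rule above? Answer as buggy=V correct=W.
buggy=2 correct=5

`(lane % 4) + 8*(i / 2)`[22,1]=>2
L=22=>grp=22>>2=5, tig=22&3=2
[1]=>row 5+0=5  col 2·2+1=5
row: 2 vs 5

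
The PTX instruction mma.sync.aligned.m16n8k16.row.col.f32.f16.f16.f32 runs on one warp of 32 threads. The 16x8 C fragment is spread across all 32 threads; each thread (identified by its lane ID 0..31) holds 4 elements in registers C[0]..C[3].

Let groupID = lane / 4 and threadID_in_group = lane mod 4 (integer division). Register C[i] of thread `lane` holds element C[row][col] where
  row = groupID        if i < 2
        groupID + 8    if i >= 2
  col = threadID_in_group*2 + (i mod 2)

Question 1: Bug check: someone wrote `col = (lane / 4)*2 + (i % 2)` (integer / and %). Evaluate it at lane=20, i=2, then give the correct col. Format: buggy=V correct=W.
`(lane / 4)*2 + (i % 2)`[20,2]=>10
20: grp=5,tig=0
[2] (5+8,0*2+0) = (13,0)
col: 10 vs 0

buggy=10 correct=0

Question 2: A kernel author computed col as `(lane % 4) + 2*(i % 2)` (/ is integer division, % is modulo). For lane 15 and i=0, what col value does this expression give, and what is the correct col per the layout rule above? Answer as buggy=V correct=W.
`(lane % 4) + 2*(i % 2)`[15,0]=>3
lane 15: grp=3 (15/4), tig=3 (15%4)
i=0: r=3+0=3, c=3*2+0=6
col: 3 vs 6

buggy=3 correct=6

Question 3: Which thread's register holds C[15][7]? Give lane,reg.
31,3

r=15->g=7,rb=1  c=7->t=3,b0=1
L=7*4+3=31  i=1*2+1=3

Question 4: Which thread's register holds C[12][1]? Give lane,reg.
r=12->g=4,rb=1  c=1->t=0,b0=1
L=4*4+0=16  i=1*2+1=3

16,3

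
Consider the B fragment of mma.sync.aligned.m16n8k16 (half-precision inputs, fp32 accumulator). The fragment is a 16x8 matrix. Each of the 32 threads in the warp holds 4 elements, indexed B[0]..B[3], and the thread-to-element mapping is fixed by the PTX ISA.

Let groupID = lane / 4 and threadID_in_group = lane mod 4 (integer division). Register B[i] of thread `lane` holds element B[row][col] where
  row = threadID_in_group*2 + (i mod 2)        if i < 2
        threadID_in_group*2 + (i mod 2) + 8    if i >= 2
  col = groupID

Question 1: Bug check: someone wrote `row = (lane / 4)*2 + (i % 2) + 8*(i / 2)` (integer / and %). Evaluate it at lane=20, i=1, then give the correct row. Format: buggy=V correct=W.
buggy=11 correct=1

`(lane / 4)*2 + (i % 2) + 8*(i / 2)`[20,1]->11
lane 20: gid=5 (20/4), tid=0 (20%4)
i=1: r=0*2+1+0=1, c=gid=5
row: 11 vs 1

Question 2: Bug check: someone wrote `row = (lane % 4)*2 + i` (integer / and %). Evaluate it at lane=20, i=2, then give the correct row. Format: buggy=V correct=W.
`(lane % 4)*2 + i`[20,2]->2
lane 20: gid=5 (20/4), tid=0 (20%4)
i=2: r=0*2+0+8=8, c=gid=5
row: 2 vs 8

buggy=2 correct=8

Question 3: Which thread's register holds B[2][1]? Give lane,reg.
5,0

c=1->g=1  r=2->rb=0,t=1,b0=0
L=1*4+1=5  i=0*2+0=0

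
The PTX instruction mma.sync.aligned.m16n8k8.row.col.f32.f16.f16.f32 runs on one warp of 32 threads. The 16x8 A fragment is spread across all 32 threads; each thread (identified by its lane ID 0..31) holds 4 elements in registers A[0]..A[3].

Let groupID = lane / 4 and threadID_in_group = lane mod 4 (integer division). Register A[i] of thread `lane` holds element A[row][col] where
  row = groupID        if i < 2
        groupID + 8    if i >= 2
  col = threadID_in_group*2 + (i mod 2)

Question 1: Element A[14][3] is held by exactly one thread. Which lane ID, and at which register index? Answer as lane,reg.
25,3

r:14=>grp=6,rB=1  c:3=>tig=1,lo=1
L=6*4+1=25  i=1*2+1=3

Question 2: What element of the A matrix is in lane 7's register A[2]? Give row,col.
9,6

L=7⇒gr=7>>2=1, th=7&3=3
[2]⇒row 1+8=9  col 3·2+0=6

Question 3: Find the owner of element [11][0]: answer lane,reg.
12,2

r:11=>grp=3,rB=1  c:0=>tig=0,lo=0
L=3*4+0=12  i=1*2+0=2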